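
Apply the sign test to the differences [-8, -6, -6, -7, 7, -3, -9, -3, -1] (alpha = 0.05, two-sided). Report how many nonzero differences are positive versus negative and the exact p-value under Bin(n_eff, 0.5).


Step 1: Discard zero differences. Original n = 9; n_eff = number of nonzero differences = 9.
Nonzero differences (with sign): -8, -6, -6, -7, +7, -3, -9, -3, -1
Step 2: Count signs: positive = 1, negative = 8.
Step 3: Under H0: P(positive) = 0.5, so the number of positives S ~ Bin(9, 0.5).
Step 4: Two-sided exact p-value = sum of Bin(9,0.5) probabilities at or below the observed probability = 0.039062.
Step 5: alpha = 0.05. reject H0.

n_eff = 9, pos = 1, neg = 8, p = 0.039062, reject H0.


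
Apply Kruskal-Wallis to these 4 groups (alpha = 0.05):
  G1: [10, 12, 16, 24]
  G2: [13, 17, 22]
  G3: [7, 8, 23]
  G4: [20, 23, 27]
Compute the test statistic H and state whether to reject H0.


Step 1: Combine all N = 13 observations and assign midranks.
sorted (value, group, rank): (7,G3,1), (8,G3,2), (10,G1,3), (12,G1,4), (13,G2,5), (16,G1,6), (17,G2,7), (20,G4,8), (22,G2,9), (23,G3,10.5), (23,G4,10.5), (24,G1,12), (27,G4,13)
Step 2: Sum ranks within each group.
R_1 = 25 (n_1 = 4)
R_2 = 21 (n_2 = 3)
R_3 = 13.5 (n_3 = 3)
R_4 = 31.5 (n_4 = 3)
Step 3: H = 12/(N(N+1)) * sum(R_i^2/n_i) - 3(N+1)
     = 12/(13*14) * (25^2/4 + 21^2/3 + 13.5^2/3 + 31.5^2/3) - 3*14
     = 0.065934 * 694.75 - 42
     = 3.807692.
Step 4: Ties present; correction factor C = 1 - 6/(13^3 - 13) = 0.997253. Corrected H = 3.807692 / 0.997253 = 3.818182.
Step 5: Under H0, H ~ chi^2(3); p-value = 0.281778.
Step 6: alpha = 0.05. fail to reject H0.

H = 3.8182, df = 3, p = 0.281778, fail to reject H0.


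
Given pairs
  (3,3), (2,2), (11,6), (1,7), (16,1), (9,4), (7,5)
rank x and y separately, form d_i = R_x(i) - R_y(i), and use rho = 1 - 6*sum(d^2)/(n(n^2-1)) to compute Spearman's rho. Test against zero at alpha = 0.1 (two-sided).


Step 1: Rank x and y separately (midranks; no ties here).
rank(x): 3->3, 2->2, 11->6, 1->1, 16->7, 9->5, 7->4
rank(y): 3->3, 2->2, 6->6, 7->7, 1->1, 4->4, 5->5
Step 2: d_i = R_x(i) - R_y(i); compute d_i^2.
  (3-3)^2=0, (2-2)^2=0, (6-6)^2=0, (1-7)^2=36, (7-1)^2=36, (5-4)^2=1, (4-5)^2=1
sum(d^2) = 74.
Step 3: rho = 1 - 6*74 / (7*(7^2 - 1)) = 1 - 444/336 = -0.321429.
Step 4: Under H0, t = rho * sqrt((n-2)/(1-rho^2)) = -0.7590 ~ t(5).
Step 5: Two-sided p-value from the t-distribution with 5 df = 0.482072.
Step 6: alpha = 0.1. fail to reject H0.

rho = -0.3214, p = 0.482072, fail to reject H0 at alpha = 0.1.


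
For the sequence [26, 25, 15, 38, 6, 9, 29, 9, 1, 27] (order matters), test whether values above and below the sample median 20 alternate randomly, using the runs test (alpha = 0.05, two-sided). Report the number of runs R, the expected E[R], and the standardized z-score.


Step 1: Compute median = 20; label A = above, B = below.
Labels in order: AABABBABBA  (n_A = 5, n_B = 5)
Step 2: Count runs R = 7.
Step 3: Under H0 (random ordering), E[R] = 2*n_A*n_B/(n_A+n_B) + 1 = 2*5*5/10 + 1 = 6.0000.
        Var[R] = 2*n_A*n_B*(2*n_A*n_B - n_A - n_B) / ((n_A+n_B)^2 * (n_A+n_B-1)) = 2000/900 = 2.2222.
        SD[R] = 1.4907.
Step 4: Continuity-corrected z = (R - 0.5 - E[R]) / SD[R] = (7 - 0.5 - 6.0000) / 1.4907 = 0.3354.
Step 5: Two-sided p-value via normal approximation = 2*(1 - Phi(|z|)) = 0.737316.
Step 6: alpha = 0.05. fail to reject H0.

R = 7, z = 0.3354, p = 0.737316, fail to reject H0.


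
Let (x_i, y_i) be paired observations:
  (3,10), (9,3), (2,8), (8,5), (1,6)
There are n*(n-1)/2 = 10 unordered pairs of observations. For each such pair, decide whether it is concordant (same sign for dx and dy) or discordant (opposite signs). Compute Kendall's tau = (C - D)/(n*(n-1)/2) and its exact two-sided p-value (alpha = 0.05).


Step 1: Enumerate the 10 unordered pairs (i,j) with i<j and classify each by sign(x_j-x_i) * sign(y_j-y_i).
  (1,2):dx=+6,dy=-7->D; (1,3):dx=-1,dy=-2->C; (1,4):dx=+5,dy=-5->D; (1,5):dx=-2,dy=-4->C
  (2,3):dx=-7,dy=+5->D; (2,4):dx=-1,dy=+2->D; (2,5):dx=-8,dy=+3->D; (3,4):dx=+6,dy=-3->D
  (3,5):dx=-1,dy=-2->C; (4,5):dx=-7,dy=+1->D
Step 2: C = 3, D = 7, total pairs = 10.
Step 3: tau = (C - D)/(n(n-1)/2) = (3 - 7)/10 = -0.400000.
Step 4: Exact two-sided p-value (enumerate n! = 120 permutations of y under H0): p = 0.483333.
Step 5: alpha = 0.05. fail to reject H0.

tau_b = -0.4000 (C=3, D=7), p = 0.483333, fail to reject H0.


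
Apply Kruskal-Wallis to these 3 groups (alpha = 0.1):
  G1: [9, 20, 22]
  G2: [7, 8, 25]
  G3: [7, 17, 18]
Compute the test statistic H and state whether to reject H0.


Step 1: Combine all N = 9 observations and assign midranks.
sorted (value, group, rank): (7,G2,1.5), (7,G3,1.5), (8,G2,3), (9,G1,4), (17,G3,5), (18,G3,6), (20,G1,7), (22,G1,8), (25,G2,9)
Step 2: Sum ranks within each group.
R_1 = 19 (n_1 = 3)
R_2 = 13.5 (n_2 = 3)
R_3 = 12.5 (n_3 = 3)
Step 3: H = 12/(N(N+1)) * sum(R_i^2/n_i) - 3(N+1)
     = 12/(9*10) * (19^2/3 + 13.5^2/3 + 12.5^2/3) - 3*10
     = 0.133333 * 233.167 - 30
     = 1.088889.
Step 4: Ties present; correction factor C = 1 - 6/(9^3 - 9) = 0.991667. Corrected H = 1.088889 / 0.991667 = 1.098039.
Step 5: Under H0, H ~ chi^2(2); p-value = 0.577516.
Step 6: alpha = 0.1. fail to reject H0.

H = 1.0980, df = 2, p = 0.577516, fail to reject H0.


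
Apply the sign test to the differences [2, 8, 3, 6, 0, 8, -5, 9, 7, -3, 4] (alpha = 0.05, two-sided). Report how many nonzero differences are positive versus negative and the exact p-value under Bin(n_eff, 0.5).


Step 1: Discard zero differences. Original n = 11; n_eff = number of nonzero differences = 10.
Nonzero differences (with sign): +2, +8, +3, +6, +8, -5, +9, +7, -3, +4
Step 2: Count signs: positive = 8, negative = 2.
Step 3: Under H0: P(positive) = 0.5, so the number of positives S ~ Bin(10, 0.5).
Step 4: Two-sided exact p-value = sum of Bin(10,0.5) probabilities at or below the observed probability = 0.109375.
Step 5: alpha = 0.05. fail to reject H0.

n_eff = 10, pos = 8, neg = 2, p = 0.109375, fail to reject H0.


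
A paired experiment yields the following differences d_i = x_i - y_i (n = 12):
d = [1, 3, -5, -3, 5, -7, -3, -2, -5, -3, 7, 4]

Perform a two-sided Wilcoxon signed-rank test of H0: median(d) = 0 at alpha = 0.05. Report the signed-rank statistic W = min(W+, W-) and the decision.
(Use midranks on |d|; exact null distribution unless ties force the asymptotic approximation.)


Step 1: Drop any zero differences (none here) and take |d_i|.
|d| = [1, 3, 5, 3, 5, 7, 3, 2, 5, 3, 7, 4]
Step 2: Midrank |d_i| (ties get averaged ranks).
ranks: |1|->1, |3|->4.5, |5|->9, |3|->4.5, |5|->9, |7|->11.5, |3|->4.5, |2|->2, |5|->9, |3|->4.5, |7|->11.5, |4|->7
Step 3: Attach original signs; sum ranks with positive sign and with negative sign.
W+ = 1 + 4.5 + 9 + 11.5 + 7 = 33
W- = 9 + 4.5 + 11.5 + 4.5 + 2 + 9 + 4.5 = 45
(Check: W+ + W- = 78 should equal n(n+1)/2 = 78.)
Step 4: Test statistic W = min(W+, W-) = 33.
Step 5: Ties in |d|, so use the tie-corrected normal approximation.
        E[W] = n(n+1)/4 = 12*13/4 = 39.
        Tie groups: |d|=3 (t=4), |d|=5 (t=3), |d|=7 (t=2); sum(t^3 - t) = 90.
        Var[W] = n(n+1)(2n+1)/24 - sum(t^3-t)/48 = 3900/24 - 90/48 = 160.625.
        z = (W - E[W]) / sqrt(Var[W]) = (33 - 39) / 12.6738 = -0.4734.
        Two-sided p = 2*Phi(z) = 0.635915.
Step 6: alpha = 0.05. fail to reject H0.

W+ = 33, W- = 45, W = min = 33, p = 0.635915, fail to reject H0.


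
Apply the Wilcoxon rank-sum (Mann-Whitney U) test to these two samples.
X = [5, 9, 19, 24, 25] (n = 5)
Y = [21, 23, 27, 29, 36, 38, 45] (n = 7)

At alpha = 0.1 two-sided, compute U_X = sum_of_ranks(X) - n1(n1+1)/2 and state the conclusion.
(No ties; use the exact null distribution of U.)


Step 1: Combine and sort all 12 observations; assign midranks.
sorted (value, group): (5,X), (9,X), (19,X), (21,Y), (23,Y), (24,X), (25,X), (27,Y), (29,Y), (36,Y), (38,Y), (45,Y)
ranks: 5->1, 9->2, 19->3, 21->4, 23->5, 24->6, 25->7, 27->8, 29->9, 36->10, 38->11, 45->12
Step 2: Rank sum for X: R1 = 1 + 2 + 3 + 6 + 7 = 19.
Step 3: U_X = R1 - n1(n1+1)/2 = 19 - 5*6/2 = 19 - 15 = 4.
       U_Y = n1*n2 - U_X = 35 - 4 = 31.
Step 4: No ties, so the exact null distribution of U (based on enumerating the C(12,5) = 792 equally likely rank assignments) gives the two-sided p-value.
Step 5: p-value = 0.030303; compare to alpha = 0.1. reject H0.

U_X = 4, p = 0.030303, reject H0 at alpha = 0.1.


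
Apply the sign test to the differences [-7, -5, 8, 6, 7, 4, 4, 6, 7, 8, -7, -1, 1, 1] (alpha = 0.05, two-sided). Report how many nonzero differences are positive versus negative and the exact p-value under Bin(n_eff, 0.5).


Step 1: Discard zero differences. Original n = 14; n_eff = number of nonzero differences = 14.
Nonzero differences (with sign): -7, -5, +8, +6, +7, +4, +4, +6, +7, +8, -7, -1, +1, +1
Step 2: Count signs: positive = 10, negative = 4.
Step 3: Under H0: P(positive) = 0.5, so the number of positives S ~ Bin(14, 0.5).
Step 4: Two-sided exact p-value = sum of Bin(14,0.5) probabilities at or below the observed probability = 0.179565.
Step 5: alpha = 0.05. fail to reject H0.

n_eff = 14, pos = 10, neg = 4, p = 0.179565, fail to reject H0.


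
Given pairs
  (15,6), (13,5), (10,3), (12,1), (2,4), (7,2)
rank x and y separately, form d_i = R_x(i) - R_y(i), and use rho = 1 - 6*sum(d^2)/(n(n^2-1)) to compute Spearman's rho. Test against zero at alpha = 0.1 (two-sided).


Step 1: Rank x and y separately (midranks; no ties here).
rank(x): 15->6, 13->5, 10->3, 12->4, 2->1, 7->2
rank(y): 6->6, 5->5, 3->3, 1->1, 4->4, 2->2
Step 2: d_i = R_x(i) - R_y(i); compute d_i^2.
  (6-6)^2=0, (5-5)^2=0, (3-3)^2=0, (4-1)^2=9, (1-4)^2=9, (2-2)^2=0
sum(d^2) = 18.
Step 3: rho = 1 - 6*18 / (6*(6^2 - 1)) = 1 - 108/210 = 0.485714.
Step 4: Under H0, t = rho * sqrt((n-2)/(1-rho^2)) = 1.1113 ~ t(4).
Step 5: Two-sided p-value from the t-distribution with 4 df = 0.328723.
Step 6: alpha = 0.1. fail to reject H0.

rho = 0.4857, p = 0.328723, fail to reject H0 at alpha = 0.1.


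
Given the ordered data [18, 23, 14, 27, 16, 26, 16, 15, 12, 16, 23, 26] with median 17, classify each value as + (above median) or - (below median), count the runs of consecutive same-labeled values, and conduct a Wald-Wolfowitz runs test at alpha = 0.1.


Step 1: Compute median = 17; label A = above, B = below.
Labels in order: AABABABBBBAA  (n_A = 6, n_B = 6)
Step 2: Count runs R = 7.
Step 3: Under H0 (random ordering), E[R] = 2*n_A*n_B/(n_A+n_B) + 1 = 2*6*6/12 + 1 = 7.0000.
        Var[R] = 2*n_A*n_B*(2*n_A*n_B - n_A - n_B) / ((n_A+n_B)^2 * (n_A+n_B-1)) = 4320/1584 = 2.7273.
        SD[R] = 1.6514.
Step 4: R = E[R], so z = 0 with no continuity correction.
Step 5: Two-sided p-value via normal approximation = 2*(1 - Phi(|z|)) = 1.000000.
Step 6: alpha = 0.1. fail to reject H0.

R = 7, z = 0.0000, p = 1.000000, fail to reject H0.


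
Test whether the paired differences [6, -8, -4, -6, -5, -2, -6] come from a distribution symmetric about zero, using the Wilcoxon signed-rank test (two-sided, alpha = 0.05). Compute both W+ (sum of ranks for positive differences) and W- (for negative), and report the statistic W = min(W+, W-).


Step 1: Drop any zero differences (none here) and take |d_i|.
|d| = [6, 8, 4, 6, 5, 2, 6]
Step 2: Midrank |d_i| (ties get averaged ranks).
ranks: |6|->5, |8|->7, |4|->2, |6|->5, |5|->3, |2|->1, |6|->5
Step 3: Attach original signs; sum ranks with positive sign and with negative sign.
W+ = 5 = 5
W- = 7 + 2 + 5 + 3 + 1 + 5 = 23
(Check: W+ + W- = 28 should equal n(n+1)/2 = 28.)
Step 4: Test statistic W = min(W+, W-) = 5.
Step 5: Ties in |d|, so use the tie-corrected normal approximation.
        E[W] = n(n+1)/4 = 7*8/4 = 14.
        Tie groups: |d|=6 (t=3); sum(t^3 - t) = 24.
        Var[W] = n(n+1)(2n+1)/24 - sum(t^3-t)/48 = 840/24 - 24/48 = 34.5.
        z = (W - E[W]) / sqrt(Var[W]) = (5 - 14) / 5.8737 = -1.5323.
        Two-sided p = 2*Phi(z) = 0.125458.
Step 6: alpha = 0.05. fail to reject H0.

W+ = 5, W- = 23, W = min = 5, p = 0.125458, fail to reject H0.


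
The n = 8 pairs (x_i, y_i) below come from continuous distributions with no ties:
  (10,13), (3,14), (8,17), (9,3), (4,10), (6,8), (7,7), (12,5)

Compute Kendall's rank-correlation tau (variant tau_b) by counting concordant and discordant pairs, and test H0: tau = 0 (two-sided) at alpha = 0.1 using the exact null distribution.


Step 1: Enumerate the 28 unordered pairs (i,j) with i<j and classify each by sign(x_j-x_i) * sign(y_j-y_i).
  (1,2):dx=-7,dy=+1->D; (1,3):dx=-2,dy=+4->D; (1,4):dx=-1,dy=-10->C; (1,5):dx=-6,dy=-3->C
  (1,6):dx=-4,dy=-5->C; (1,7):dx=-3,dy=-6->C; (1,8):dx=+2,dy=-8->D; (2,3):dx=+5,dy=+3->C
  (2,4):dx=+6,dy=-11->D; (2,5):dx=+1,dy=-4->D; (2,6):dx=+3,dy=-6->D; (2,7):dx=+4,dy=-7->D
  (2,8):dx=+9,dy=-9->D; (3,4):dx=+1,dy=-14->D; (3,5):dx=-4,dy=-7->C; (3,6):dx=-2,dy=-9->C
  (3,7):dx=-1,dy=-10->C; (3,8):dx=+4,dy=-12->D; (4,5):dx=-5,dy=+7->D; (4,6):dx=-3,dy=+5->D
  (4,7):dx=-2,dy=+4->D; (4,8):dx=+3,dy=+2->C; (5,6):dx=+2,dy=-2->D; (5,7):dx=+3,dy=-3->D
  (5,8):dx=+8,dy=-5->D; (6,7):dx=+1,dy=-1->D; (6,8):dx=+6,dy=-3->D; (7,8):dx=+5,dy=-2->D
Step 2: C = 9, D = 19, total pairs = 28.
Step 3: tau = (C - D)/(n(n-1)/2) = (9 - 19)/28 = -0.357143.
Step 4: Exact two-sided p-value (enumerate n! = 40320 permutations of y under H0): p = 0.275099.
Step 5: alpha = 0.1. fail to reject H0.

tau_b = -0.3571 (C=9, D=19), p = 0.275099, fail to reject H0.


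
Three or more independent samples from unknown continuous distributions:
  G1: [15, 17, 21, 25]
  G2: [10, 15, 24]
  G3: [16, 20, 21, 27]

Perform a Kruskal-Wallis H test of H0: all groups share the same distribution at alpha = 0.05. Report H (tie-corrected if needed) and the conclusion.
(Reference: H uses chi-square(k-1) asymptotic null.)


Step 1: Combine all N = 11 observations and assign midranks.
sorted (value, group, rank): (10,G2,1), (15,G1,2.5), (15,G2,2.5), (16,G3,4), (17,G1,5), (20,G3,6), (21,G1,7.5), (21,G3,7.5), (24,G2,9), (25,G1,10), (27,G3,11)
Step 2: Sum ranks within each group.
R_1 = 25 (n_1 = 4)
R_2 = 12.5 (n_2 = 3)
R_3 = 28.5 (n_3 = 4)
Step 3: H = 12/(N(N+1)) * sum(R_i^2/n_i) - 3(N+1)
     = 12/(11*12) * (25^2/4 + 12.5^2/3 + 28.5^2/4) - 3*12
     = 0.090909 * 411.396 - 36
     = 1.399621.
Step 4: Ties present; correction factor C = 1 - 12/(11^3 - 11) = 0.990909. Corrected H = 1.399621 / 0.990909 = 1.412462.
Step 5: Under H0, H ~ chi^2(2); p-value = 0.493501.
Step 6: alpha = 0.05. fail to reject H0.

H = 1.4125, df = 2, p = 0.493501, fail to reject H0.


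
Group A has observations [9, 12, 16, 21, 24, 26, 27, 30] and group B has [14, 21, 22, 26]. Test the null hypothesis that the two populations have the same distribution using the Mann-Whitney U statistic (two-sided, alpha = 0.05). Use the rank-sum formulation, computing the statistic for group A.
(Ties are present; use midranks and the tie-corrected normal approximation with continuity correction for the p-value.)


Step 1: Combine and sort all 12 observations; assign midranks.
sorted (value, group): (9,X), (12,X), (14,Y), (16,X), (21,X), (21,Y), (22,Y), (24,X), (26,X), (26,Y), (27,X), (30,X)
ranks: 9->1, 12->2, 14->3, 16->4, 21->5.5, 21->5.5, 22->7, 24->8, 26->9.5, 26->9.5, 27->11, 30->12
Step 2: Rank sum for X: R1 = 1 + 2 + 4 + 5.5 + 8 + 9.5 + 11 + 12 = 53.
Step 3: U_X = R1 - n1(n1+1)/2 = 53 - 8*9/2 = 53 - 36 = 17.
       U_Y = n1*n2 - U_X = 32 - 17 = 15.
Step 4: Ties are present, so use the tie-corrected normal approximation (with continuity correction) for the p-value.
Step 5: p-value = 0.932087; compare to alpha = 0.05. fail to reject H0.

U_X = 17, p = 0.932087, fail to reject H0 at alpha = 0.05.


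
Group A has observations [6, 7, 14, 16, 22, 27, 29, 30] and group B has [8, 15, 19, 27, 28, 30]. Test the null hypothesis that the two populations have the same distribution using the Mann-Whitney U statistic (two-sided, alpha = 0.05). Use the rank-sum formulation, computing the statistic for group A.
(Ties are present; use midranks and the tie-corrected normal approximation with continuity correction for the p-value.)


Step 1: Combine and sort all 14 observations; assign midranks.
sorted (value, group): (6,X), (7,X), (8,Y), (14,X), (15,Y), (16,X), (19,Y), (22,X), (27,X), (27,Y), (28,Y), (29,X), (30,X), (30,Y)
ranks: 6->1, 7->2, 8->3, 14->4, 15->5, 16->6, 19->7, 22->8, 27->9.5, 27->9.5, 28->11, 29->12, 30->13.5, 30->13.5
Step 2: Rank sum for X: R1 = 1 + 2 + 4 + 6 + 8 + 9.5 + 12 + 13.5 = 56.
Step 3: U_X = R1 - n1(n1+1)/2 = 56 - 8*9/2 = 56 - 36 = 20.
       U_Y = n1*n2 - U_X = 48 - 20 = 28.
Step 4: Ties are present, so use the tie-corrected normal approximation (with continuity correction) for the p-value.
Step 5: p-value = 0.650661; compare to alpha = 0.05. fail to reject H0.

U_X = 20, p = 0.650661, fail to reject H0 at alpha = 0.05.


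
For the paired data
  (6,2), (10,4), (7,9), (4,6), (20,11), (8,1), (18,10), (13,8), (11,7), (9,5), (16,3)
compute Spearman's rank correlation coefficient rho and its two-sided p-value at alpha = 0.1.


Step 1: Rank x and y separately (midranks; no ties here).
rank(x): 6->2, 10->6, 7->3, 4->1, 20->11, 8->4, 18->10, 13->8, 11->7, 9->5, 16->9
rank(y): 2->2, 4->4, 9->9, 6->6, 11->11, 1->1, 10->10, 8->8, 7->7, 5->5, 3->3
Step 2: d_i = R_x(i) - R_y(i); compute d_i^2.
  (2-2)^2=0, (6-4)^2=4, (3-9)^2=36, (1-6)^2=25, (11-11)^2=0, (4-1)^2=9, (10-10)^2=0, (8-8)^2=0, (7-7)^2=0, (5-5)^2=0, (9-3)^2=36
sum(d^2) = 110.
Step 3: rho = 1 - 6*110 / (11*(11^2 - 1)) = 1 - 660/1320 = 0.500000.
Step 4: Under H0, t = rho * sqrt((n-2)/(1-rho^2)) = 1.7321 ~ t(9).
Step 5: Two-sided p-value from the t-distribution with 9 df = 0.117307.
Step 6: alpha = 0.1. fail to reject H0.

rho = 0.5000, p = 0.117307, fail to reject H0 at alpha = 0.1.


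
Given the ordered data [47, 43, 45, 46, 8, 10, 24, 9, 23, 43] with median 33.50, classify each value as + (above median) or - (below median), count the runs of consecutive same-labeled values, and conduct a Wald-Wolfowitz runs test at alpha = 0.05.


Step 1: Compute median = 33.50; label A = above, B = below.
Labels in order: AAAABBBBBA  (n_A = 5, n_B = 5)
Step 2: Count runs R = 3.
Step 3: Under H0 (random ordering), E[R] = 2*n_A*n_B/(n_A+n_B) + 1 = 2*5*5/10 + 1 = 6.0000.
        Var[R] = 2*n_A*n_B*(2*n_A*n_B - n_A - n_B) / ((n_A+n_B)^2 * (n_A+n_B-1)) = 2000/900 = 2.2222.
        SD[R] = 1.4907.
Step 4: Continuity-corrected z = (R + 0.5 - E[R]) / SD[R] = (3 + 0.5 - 6.0000) / 1.4907 = -1.6771.
Step 5: Two-sided p-value via normal approximation = 2*(1 - Phi(|z|)) = 0.093533.
Step 6: alpha = 0.05. fail to reject H0.

R = 3, z = -1.6771, p = 0.093533, fail to reject H0.


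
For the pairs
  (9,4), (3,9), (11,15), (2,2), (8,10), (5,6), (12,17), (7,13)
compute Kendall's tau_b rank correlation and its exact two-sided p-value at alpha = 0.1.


Step 1: Enumerate the 28 unordered pairs (i,j) with i<j and classify each by sign(x_j-x_i) * sign(y_j-y_i).
  (1,2):dx=-6,dy=+5->D; (1,3):dx=+2,dy=+11->C; (1,4):dx=-7,dy=-2->C; (1,5):dx=-1,dy=+6->D
  (1,6):dx=-4,dy=+2->D; (1,7):dx=+3,dy=+13->C; (1,8):dx=-2,dy=+9->D; (2,3):dx=+8,dy=+6->C
  (2,4):dx=-1,dy=-7->C; (2,5):dx=+5,dy=+1->C; (2,6):dx=+2,dy=-3->D; (2,7):dx=+9,dy=+8->C
  (2,8):dx=+4,dy=+4->C; (3,4):dx=-9,dy=-13->C; (3,5):dx=-3,dy=-5->C; (3,6):dx=-6,dy=-9->C
  (3,7):dx=+1,dy=+2->C; (3,8):dx=-4,dy=-2->C; (4,5):dx=+6,dy=+8->C; (4,6):dx=+3,dy=+4->C
  (4,7):dx=+10,dy=+15->C; (4,8):dx=+5,dy=+11->C; (5,6):dx=-3,dy=-4->C; (5,7):dx=+4,dy=+7->C
  (5,8):dx=-1,dy=+3->D; (6,7):dx=+7,dy=+11->C; (6,8):dx=+2,dy=+7->C; (7,8):dx=-5,dy=-4->C
Step 2: C = 22, D = 6, total pairs = 28.
Step 3: tau = (C - D)/(n(n-1)/2) = (22 - 6)/28 = 0.571429.
Step 4: Exact two-sided p-value (enumerate n! = 40320 permutations of y under H0): p = 0.061012.
Step 5: alpha = 0.1. reject H0.

tau_b = 0.5714 (C=22, D=6), p = 0.061012, reject H0.


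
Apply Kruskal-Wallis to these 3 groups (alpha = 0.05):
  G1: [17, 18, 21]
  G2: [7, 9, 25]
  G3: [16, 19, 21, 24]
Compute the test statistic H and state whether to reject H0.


Step 1: Combine all N = 10 observations and assign midranks.
sorted (value, group, rank): (7,G2,1), (9,G2,2), (16,G3,3), (17,G1,4), (18,G1,5), (19,G3,6), (21,G1,7.5), (21,G3,7.5), (24,G3,9), (25,G2,10)
Step 2: Sum ranks within each group.
R_1 = 16.5 (n_1 = 3)
R_2 = 13 (n_2 = 3)
R_3 = 25.5 (n_3 = 4)
Step 3: H = 12/(N(N+1)) * sum(R_i^2/n_i) - 3(N+1)
     = 12/(10*11) * (16.5^2/3 + 13^2/3 + 25.5^2/4) - 3*11
     = 0.109091 * 309.646 - 33
     = 0.779545.
Step 4: Ties present; correction factor C = 1 - 6/(10^3 - 10) = 0.993939. Corrected H = 0.779545 / 0.993939 = 0.784299.
Step 5: Under H0, H ~ chi^2(2); p-value = 0.675603.
Step 6: alpha = 0.05. fail to reject H0.

H = 0.7843, df = 2, p = 0.675603, fail to reject H0.


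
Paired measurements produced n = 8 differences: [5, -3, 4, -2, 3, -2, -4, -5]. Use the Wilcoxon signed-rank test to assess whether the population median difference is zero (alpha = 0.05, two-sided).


Step 1: Drop any zero differences (none here) and take |d_i|.
|d| = [5, 3, 4, 2, 3, 2, 4, 5]
Step 2: Midrank |d_i| (ties get averaged ranks).
ranks: |5|->7.5, |3|->3.5, |4|->5.5, |2|->1.5, |3|->3.5, |2|->1.5, |4|->5.5, |5|->7.5
Step 3: Attach original signs; sum ranks with positive sign and with negative sign.
W+ = 7.5 + 5.5 + 3.5 = 16.5
W- = 3.5 + 1.5 + 1.5 + 5.5 + 7.5 = 19.5
(Check: W+ + W- = 36 should equal n(n+1)/2 = 36.)
Step 4: Test statistic W = min(W+, W-) = 16.5.
Step 5: Ties in |d|, so use the tie-corrected normal approximation.
        E[W] = n(n+1)/4 = 8*9/4 = 18.
        Tie groups: |d|=2 (t=2), |d|=3 (t=2), |d|=4 (t=2), |d|=5 (t=2); sum(t^3 - t) = 24.
        Var[W] = n(n+1)(2n+1)/24 - sum(t^3-t)/48 = 1224/24 - 24/48 = 50.5.
        z = (W - E[W]) / sqrt(Var[W]) = (16.5 - 18) / 7.1063 = -0.2111.
        Two-sided p = 2*Phi(z) = 0.832825.
Step 6: alpha = 0.05. fail to reject H0.

W+ = 16.5, W- = 19.5, W = min = 16.5, p = 0.832825, fail to reject H0.


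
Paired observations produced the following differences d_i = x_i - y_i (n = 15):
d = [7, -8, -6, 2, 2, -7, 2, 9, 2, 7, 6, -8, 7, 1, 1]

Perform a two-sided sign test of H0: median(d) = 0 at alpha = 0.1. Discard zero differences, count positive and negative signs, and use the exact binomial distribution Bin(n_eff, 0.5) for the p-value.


Step 1: Discard zero differences. Original n = 15; n_eff = number of nonzero differences = 15.
Nonzero differences (with sign): +7, -8, -6, +2, +2, -7, +2, +9, +2, +7, +6, -8, +7, +1, +1
Step 2: Count signs: positive = 11, negative = 4.
Step 3: Under H0: P(positive) = 0.5, so the number of positives S ~ Bin(15, 0.5).
Step 4: Two-sided exact p-value = sum of Bin(15,0.5) probabilities at or below the observed probability = 0.118469.
Step 5: alpha = 0.1. fail to reject H0.

n_eff = 15, pos = 11, neg = 4, p = 0.118469, fail to reject H0.


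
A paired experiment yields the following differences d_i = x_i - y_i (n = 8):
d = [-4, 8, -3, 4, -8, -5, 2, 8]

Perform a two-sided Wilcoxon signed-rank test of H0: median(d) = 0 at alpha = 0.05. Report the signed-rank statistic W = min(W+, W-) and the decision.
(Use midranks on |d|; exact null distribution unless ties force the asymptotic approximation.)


Step 1: Drop any zero differences (none here) and take |d_i|.
|d| = [4, 8, 3, 4, 8, 5, 2, 8]
Step 2: Midrank |d_i| (ties get averaged ranks).
ranks: |4|->3.5, |8|->7, |3|->2, |4|->3.5, |8|->7, |5|->5, |2|->1, |8|->7
Step 3: Attach original signs; sum ranks with positive sign and with negative sign.
W+ = 7 + 3.5 + 1 + 7 = 18.5
W- = 3.5 + 2 + 7 + 5 = 17.5
(Check: W+ + W- = 36 should equal n(n+1)/2 = 36.)
Step 4: Test statistic W = min(W+, W-) = 17.5.
Step 5: Ties in |d|, so use the tie-corrected normal approximation.
        E[W] = n(n+1)/4 = 8*9/4 = 18.
        Tie groups: |d|=4 (t=2), |d|=8 (t=3); sum(t^3 - t) = 30.
        Var[W] = n(n+1)(2n+1)/24 - sum(t^3-t)/48 = 1224/24 - 30/48 = 50.375.
        z = (W - E[W]) / sqrt(Var[W]) = (17.5 - 18) / 7.0975 = -0.0704.
        Two-sided p = 2*Phi(z) = 0.943838.
Step 6: alpha = 0.05. fail to reject H0.

W+ = 18.5, W- = 17.5, W = min = 17.5, p = 0.943838, fail to reject H0.


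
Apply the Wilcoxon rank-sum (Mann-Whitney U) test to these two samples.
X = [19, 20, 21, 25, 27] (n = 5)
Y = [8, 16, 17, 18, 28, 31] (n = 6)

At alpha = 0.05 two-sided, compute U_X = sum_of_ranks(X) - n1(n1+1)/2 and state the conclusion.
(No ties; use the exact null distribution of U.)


Step 1: Combine and sort all 11 observations; assign midranks.
sorted (value, group): (8,Y), (16,Y), (17,Y), (18,Y), (19,X), (20,X), (21,X), (25,X), (27,X), (28,Y), (31,Y)
ranks: 8->1, 16->2, 17->3, 18->4, 19->5, 20->6, 21->7, 25->8, 27->9, 28->10, 31->11
Step 2: Rank sum for X: R1 = 5 + 6 + 7 + 8 + 9 = 35.
Step 3: U_X = R1 - n1(n1+1)/2 = 35 - 5*6/2 = 35 - 15 = 20.
       U_Y = n1*n2 - U_X = 30 - 20 = 10.
Step 4: No ties, so the exact null distribution of U (based on enumerating the C(11,5) = 462 equally likely rank assignments) gives the two-sided p-value.
Step 5: p-value = 0.428571; compare to alpha = 0.05. fail to reject H0.

U_X = 20, p = 0.428571, fail to reject H0 at alpha = 0.05.


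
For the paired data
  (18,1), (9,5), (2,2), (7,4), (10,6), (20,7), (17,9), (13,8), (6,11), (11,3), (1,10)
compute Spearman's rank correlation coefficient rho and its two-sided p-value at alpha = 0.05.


Step 1: Rank x and y separately (midranks; no ties here).
rank(x): 18->10, 9->5, 2->2, 7->4, 10->6, 20->11, 17->9, 13->8, 6->3, 11->7, 1->1
rank(y): 1->1, 5->5, 2->2, 4->4, 6->6, 7->7, 9->9, 8->8, 11->11, 3->3, 10->10
Step 2: d_i = R_x(i) - R_y(i); compute d_i^2.
  (10-1)^2=81, (5-5)^2=0, (2-2)^2=0, (4-4)^2=0, (6-6)^2=0, (11-7)^2=16, (9-9)^2=0, (8-8)^2=0, (3-11)^2=64, (7-3)^2=16, (1-10)^2=81
sum(d^2) = 258.
Step 3: rho = 1 - 6*258 / (11*(11^2 - 1)) = 1 - 1548/1320 = -0.172727.
Step 4: Under H0, t = rho * sqrt((n-2)/(1-rho^2)) = -0.5261 ~ t(9).
Step 5: Two-sided p-value from the t-distribution with 9 df = 0.611542.
Step 6: alpha = 0.05. fail to reject H0.

rho = -0.1727, p = 0.611542, fail to reject H0 at alpha = 0.05.


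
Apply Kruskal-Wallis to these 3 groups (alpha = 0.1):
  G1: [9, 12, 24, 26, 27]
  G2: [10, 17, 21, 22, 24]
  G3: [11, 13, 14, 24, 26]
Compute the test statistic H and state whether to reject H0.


Step 1: Combine all N = 15 observations and assign midranks.
sorted (value, group, rank): (9,G1,1), (10,G2,2), (11,G3,3), (12,G1,4), (13,G3,5), (14,G3,6), (17,G2,7), (21,G2,8), (22,G2,9), (24,G1,11), (24,G2,11), (24,G3,11), (26,G1,13.5), (26,G3,13.5), (27,G1,15)
Step 2: Sum ranks within each group.
R_1 = 44.5 (n_1 = 5)
R_2 = 37 (n_2 = 5)
R_3 = 38.5 (n_3 = 5)
Step 3: H = 12/(N(N+1)) * sum(R_i^2/n_i) - 3(N+1)
     = 12/(15*16) * (44.5^2/5 + 37^2/5 + 38.5^2/5) - 3*16
     = 0.050000 * 966.3 - 48
     = 0.315000.
Step 4: Ties present; correction factor C = 1 - 30/(15^3 - 15) = 0.991071. Corrected H = 0.315000 / 0.991071 = 0.317838.
Step 5: Under H0, H ~ chi^2(2); p-value = 0.853066.
Step 6: alpha = 0.1. fail to reject H0.

H = 0.3178, df = 2, p = 0.853066, fail to reject H0.


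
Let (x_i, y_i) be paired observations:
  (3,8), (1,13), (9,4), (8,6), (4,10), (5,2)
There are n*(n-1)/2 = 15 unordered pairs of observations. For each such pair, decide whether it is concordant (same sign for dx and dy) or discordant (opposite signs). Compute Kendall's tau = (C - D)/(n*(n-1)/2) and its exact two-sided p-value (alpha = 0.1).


Step 1: Enumerate the 15 unordered pairs (i,j) with i<j and classify each by sign(x_j-x_i) * sign(y_j-y_i).
  (1,2):dx=-2,dy=+5->D; (1,3):dx=+6,dy=-4->D; (1,4):dx=+5,dy=-2->D; (1,5):dx=+1,dy=+2->C
  (1,6):dx=+2,dy=-6->D; (2,3):dx=+8,dy=-9->D; (2,4):dx=+7,dy=-7->D; (2,5):dx=+3,dy=-3->D
  (2,6):dx=+4,dy=-11->D; (3,4):dx=-1,dy=+2->D; (3,5):dx=-5,dy=+6->D; (3,6):dx=-4,dy=-2->C
  (4,5):dx=-4,dy=+4->D; (4,6):dx=-3,dy=-4->C; (5,6):dx=+1,dy=-8->D
Step 2: C = 3, D = 12, total pairs = 15.
Step 3: tau = (C - D)/(n(n-1)/2) = (3 - 12)/15 = -0.600000.
Step 4: Exact two-sided p-value (enumerate n! = 720 permutations of y under H0): p = 0.136111.
Step 5: alpha = 0.1. fail to reject H0.

tau_b = -0.6000 (C=3, D=12), p = 0.136111, fail to reject H0.


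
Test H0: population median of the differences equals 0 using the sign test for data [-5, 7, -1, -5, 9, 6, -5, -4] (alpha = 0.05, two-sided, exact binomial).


Step 1: Discard zero differences. Original n = 8; n_eff = number of nonzero differences = 8.
Nonzero differences (with sign): -5, +7, -1, -5, +9, +6, -5, -4
Step 2: Count signs: positive = 3, negative = 5.
Step 3: Under H0: P(positive) = 0.5, so the number of positives S ~ Bin(8, 0.5).
Step 4: Two-sided exact p-value = sum of Bin(8,0.5) probabilities at or below the observed probability = 0.726562.
Step 5: alpha = 0.05. fail to reject H0.

n_eff = 8, pos = 3, neg = 5, p = 0.726562, fail to reject H0.


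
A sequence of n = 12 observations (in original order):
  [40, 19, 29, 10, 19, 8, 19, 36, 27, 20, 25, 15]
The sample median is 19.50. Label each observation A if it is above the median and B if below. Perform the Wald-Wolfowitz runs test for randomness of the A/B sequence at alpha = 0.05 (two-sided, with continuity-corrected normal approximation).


Step 1: Compute median = 19.50; label A = above, B = below.
Labels in order: ABABBBBAAAAB  (n_A = 6, n_B = 6)
Step 2: Count runs R = 6.
Step 3: Under H0 (random ordering), E[R] = 2*n_A*n_B/(n_A+n_B) + 1 = 2*6*6/12 + 1 = 7.0000.
        Var[R] = 2*n_A*n_B*(2*n_A*n_B - n_A - n_B) / ((n_A+n_B)^2 * (n_A+n_B-1)) = 4320/1584 = 2.7273.
        SD[R] = 1.6514.
Step 4: Continuity-corrected z = (R + 0.5 - E[R]) / SD[R] = (6 + 0.5 - 7.0000) / 1.6514 = -0.3028.
Step 5: Two-sided p-value via normal approximation = 2*(1 - Phi(|z|)) = 0.762069.
Step 6: alpha = 0.05. fail to reject H0.

R = 6, z = -0.3028, p = 0.762069, fail to reject H0.


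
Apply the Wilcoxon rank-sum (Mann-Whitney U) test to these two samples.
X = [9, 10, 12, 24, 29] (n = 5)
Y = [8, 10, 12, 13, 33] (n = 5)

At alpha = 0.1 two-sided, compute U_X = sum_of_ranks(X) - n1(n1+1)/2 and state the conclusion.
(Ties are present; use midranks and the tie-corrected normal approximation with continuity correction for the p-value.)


Step 1: Combine and sort all 10 observations; assign midranks.
sorted (value, group): (8,Y), (9,X), (10,X), (10,Y), (12,X), (12,Y), (13,Y), (24,X), (29,X), (33,Y)
ranks: 8->1, 9->2, 10->3.5, 10->3.5, 12->5.5, 12->5.5, 13->7, 24->8, 29->9, 33->10
Step 2: Rank sum for X: R1 = 2 + 3.5 + 5.5 + 8 + 9 = 28.
Step 3: U_X = R1 - n1(n1+1)/2 = 28 - 5*6/2 = 28 - 15 = 13.
       U_Y = n1*n2 - U_X = 25 - 13 = 12.
Step 4: Ties are present, so use the tie-corrected normal approximation (with continuity correction) for the p-value.
Step 5: p-value = 1.000000; compare to alpha = 0.1. fail to reject H0.

U_X = 13, p = 1.000000, fail to reject H0 at alpha = 0.1.


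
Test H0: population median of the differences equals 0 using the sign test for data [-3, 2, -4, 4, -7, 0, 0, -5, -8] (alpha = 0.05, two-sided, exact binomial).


Step 1: Discard zero differences. Original n = 9; n_eff = number of nonzero differences = 7.
Nonzero differences (with sign): -3, +2, -4, +4, -7, -5, -8
Step 2: Count signs: positive = 2, negative = 5.
Step 3: Under H0: P(positive) = 0.5, so the number of positives S ~ Bin(7, 0.5).
Step 4: Two-sided exact p-value = sum of Bin(7,0.5) probabilities at or below the observed probability = 0.453125.
Step 5: alpha = 0.05. fail to reject H0.

n_eff = 7, pos = 2, neg = 5, p = 0.453125, fail to reject H0.


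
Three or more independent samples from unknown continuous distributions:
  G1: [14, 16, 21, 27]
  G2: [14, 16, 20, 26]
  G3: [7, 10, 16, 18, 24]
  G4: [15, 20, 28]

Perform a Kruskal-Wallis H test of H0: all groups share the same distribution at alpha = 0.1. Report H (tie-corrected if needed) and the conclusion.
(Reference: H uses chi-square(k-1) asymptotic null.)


Step 1: Combine all N = 16 observations and assign midranks.
sorted (value, group, rank): (7,G3,1), (10,G3,2), (14,G1,3.5), (14,G2,3.5), (15,G4,5), (16,G1,7), (16,G2,7), (16,G3,7), (18,G3,9), (20,G2,10.5), (20,G4,10.5), (21,G1,12), (24,G3,13), (26,G2,14), (27,G1,15), (28,G4,16)
Step 2: Sum ranks within each group.
R_1 = 37.5 (n_1 = 4)
R_2 = 35 (n_2 = 4)
R_3 = 32 (n_3 = 5)
R_4 = 31.5 (n_4 = 3)
Step 3: H = 12/(N(N+1)) * sum(R_i^2/n_i) - 3(N+1)
     = 12/(16*17) * (37.5^2/4 + 35^2/4 + 32^2/5 + 31.5^2/3) - 3*17
     = 0.044118 * 1193.36 - 51
     = 1.648346.
Step 4: Ties present; correction factor C = 1 - 36/(16^3 - 16) = 0.991176. Corrected H = 1.648346 / 0.991176 = 1.663019.
Step 5: Under H0, H ~ chi^2(3); p-value = 0.645187.
Step 6: alpha = 0.1. fail to reject H0.

H = 1.6630, df = 3, p = 0.645187, fail to reject H0.


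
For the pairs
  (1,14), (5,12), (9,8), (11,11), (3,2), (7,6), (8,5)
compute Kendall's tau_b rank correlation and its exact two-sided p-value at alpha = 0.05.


Step 1: Enumerate the 21 unordered pairs (i,j) with i<j and classify each by sign(x_j-x_i) * sign(y_j-y_i).
  (1,2):dx=+4,dy=-2->D; (1,3):dx=+8,dy=-6->D; (1,4):dx=+10,dy=-3->D; (1,5):dx=+2,dy=-12->D
  (1,6):dx=+6,dy=-8->D; (1,7):dx=+7,dy=-9->D; (2,3):dx=+4,dy=-4->D; (2,4):dx=+6,dy=-1->D
  (2,5):dx=-2,dy=-10->C; (2,6):dx=+2,dy=-6->D; (2,7):dx=+3,dy=-7->D; (3,4):dx=+2,dy=+3->C
  (3,5):dx=-6,dy=-6->C; (3,6):dx=-2,dy=-2->C; (3,7):dx=-1,dy=-3->C; (4,5):dx=-8,dy=-9->C
  (4,6):dx=-4,dy=-5->C; (4,7):dx=-3,dy=-6->C; (5,6):dx=+4,dy=+4->C; (5,7):dx=+5,dy=+3->C
  (6,7):dx=+1,dy=-1->D
Step 2: C = 10, D = 11, total pairs = 21.
Step 3: tau = (C - D)/(n(n-1)/2) = (10 - 11)/21 = -0.047619.
Step 4: Exact two-sided p-value (enumerate n! = 5040 permutations of y under H0): p = 1.000000.
Step 5: alpha = 0.05. fail to reject H0.

tau_b = -0.0476 (C=10, D=11), p = 1.000000, fail to reject H0.


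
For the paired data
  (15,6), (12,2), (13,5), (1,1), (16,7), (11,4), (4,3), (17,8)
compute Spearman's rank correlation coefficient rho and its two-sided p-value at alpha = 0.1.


Step 1: Rank x and y separately (midranks; no ties here).
rank(x): 15->6, 12->4, 13->5, 1->1, 16->7, 11->3, 4->2, 17->8
rank(y): 6->6, 2->2, 5->5, 1->1, 7->7, 4->4, 3->3, 8->8
Step 2: d_i = R_x(i) - R_y(i); compute d_i^2.
  (6-6)^2=0, (4-2)^2=4, (5-5)^2=0, (1-1)^2=0, (7-7)^2=0, (3-4)^2=1, (2-3)^2=1, (8-8)^2=0
sum(d^2) = 6.
Step 3: rho = 1 - 6*6 / (8*(8^2 - 1)) = 1 - 36/504 = 0.928571.
Step 4: Under H0, t = rho * sqrt((n-2)/(1-rho^2)) = 6.1283 ~ t(6).
Step 5: Two-sided p-value from the t-distribution with 6 df = 0.000863.
Step 6: alpha = 0.1. reject H0.

rho = 0.9286, p = 0.000863, reject H0 at alpha = 0.1.


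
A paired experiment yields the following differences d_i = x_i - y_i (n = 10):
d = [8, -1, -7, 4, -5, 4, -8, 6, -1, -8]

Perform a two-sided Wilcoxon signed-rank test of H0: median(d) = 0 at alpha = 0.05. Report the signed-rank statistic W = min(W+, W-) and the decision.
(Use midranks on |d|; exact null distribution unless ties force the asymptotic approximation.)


Step 1: Drop any zero differences (none here) and take |d_i|.
|d| = [8, 1, 7, 4, 5, 4, 8, 6, 1, 8]
Step 2: Midrank |d_i| (ties get averaged ranks).
ranks: |8|->9, |1|->1.5, |7|->7, |4|->3.5, |5|->5, |4|->3.5, |8|->9, |6|->6, |1|->1.5, |8|->9
Step 3: Attach original signs; sum ranks with positive sign and with negative sign.
W+ = 9 + 3.5 + 3.5 + 6 = 22
W- = 1.5 + 7 + 5 + 9 + 1.5 + 9 = 33
(Check: W+ + W- = 55 should equal n(n+1)/2 = 55.)
Step 4: Test statistic W = min(W+, W-) = 22.
Step 5: Ties in |d|, so use the tie-corrected normal approximation.
        E[W] = n(n+1)/4 = 10*11/4 = 27.5.
        Tie groups: |d|=1 (t=2), |d|=4 (t=2), |d|=8 (t=3); sum(t^3 - t) = 36.
        Var[W] = n(n+1)(2n+1)/24 - sum(t^3-t)/48 = 2310/24 - 36/48 = 95.5.
        z = (W - E[W]) / sqrt(Var[W]) = (22 - 27.5) / 9.7724 = -0.5628.
        Two-sided p = 2*Phi(z) = 0.573565.
Step 6: alpha = 0.05. fail to reject H0.

W+ = 22, W- = 33, W = min = 22, p = 0.573565, fail to reject H0.


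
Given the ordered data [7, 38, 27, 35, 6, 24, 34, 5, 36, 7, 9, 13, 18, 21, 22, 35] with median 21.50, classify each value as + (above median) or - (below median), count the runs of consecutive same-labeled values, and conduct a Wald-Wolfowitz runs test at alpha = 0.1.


Step 1: Compute median = 21.50; label A = above, B = below.
Labels in order: BAAABAABABBBBBAA  (n_A = 8, n_B = 8)
Step 2: Count runs R = 8.
Step 3: Under H0 (random ordering), E[R] = 2*n_A*n_B/(n_A+n_B) + 1 = 2*8*8/16 + 1 = 9.0000.
        Var[R] = 2*n_A*n_B*(2*n_A*n_B - n_A - n_B) / ((n_A+n_B)^2 * (n_A+n_B-1)) = 14336/3840 = 3.7333.
        SD[R] = 1.9322.
Step 4: Continuity-corrected z = (R + 0.5 - E[R]) / SD[R] = (8 + 0.5 - 9.0000) / 1.9322 = -0.2588.
Step 5: Two-sided p-value via normal approximation = 2*(1 - Phi(|z|)) = 0.795809.
Step 6: alpha = 0.1. fail to reject H0.

R = 8, z = -0.2588, p = 0.795809, fail to reject H0.


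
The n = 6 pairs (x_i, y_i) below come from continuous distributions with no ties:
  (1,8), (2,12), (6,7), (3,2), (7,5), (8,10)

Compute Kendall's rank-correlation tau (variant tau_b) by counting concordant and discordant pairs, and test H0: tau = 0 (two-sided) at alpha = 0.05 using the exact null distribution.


Step 1: Enumerate the 15 unordered pairs (i,j) with i<j and classify each by sign(x_j-x_i) * sign(y_j-y_i).
  (1,2):dx=+1,dy=+4->C; (1,3):dx=+5,dy=-1->D; (1,4):dx=+2,dy=-6->D; (1,5):dx=+6,dy=-3->D
  (1,6):dx=+7,dy=+2->C; (2,3):dx=+4,dy=-5->D; (2,4):dx=+1,dy=-10->D; (2,5):dx=+5,dy=-7->D
  (2,6):dx=+6,dy=-2->D; (3,4):dx=-3,dy=-5->C; (3,5):dx=+1,dy=-2->D; (3,6):dx=+2,dy=+3->C
  (4,5):dx=+4,dy=+3->C; (4,6):dx=+5,dy=+8->C; (5,6):dx=+1,dy=+5->C
Step 2: C = 7, D = 8, total pairs = 15.
Step 3: tau = (C - D)/(n(n-1)/2) = (7 - 8)/15 = -0.066667.
Step 4: Exact two-sided p-value (enumerate n! = 720 permutations of y under H0): p = 1.000000.
Step 5: alpha = 0.05. fail to reject H0.

tau_b = -0.0667 (C=7, D=8), p = 1.000000, fail to reject H0.


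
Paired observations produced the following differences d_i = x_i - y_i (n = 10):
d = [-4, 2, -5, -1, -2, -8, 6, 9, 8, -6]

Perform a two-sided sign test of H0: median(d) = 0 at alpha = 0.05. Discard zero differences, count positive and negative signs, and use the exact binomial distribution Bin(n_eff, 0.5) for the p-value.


Step 1: Discard zero differences. Original n = 10; n_eff = number of nonzero differences = 10.
Nonzero differences (with sign): -4, +2, -5, -1, -2, -8, +6, +9, +8, -6
Step 2: Count signs: positive = 4, negative = 6.
Step 3: Under H0: P(positive) = 0.5, so the number of positives S ~ Bin(10, 0.5).
Step 4: Two-sided exact p-value = sum of Bin(10,0.5) probabilities at or below the observed probability = 0.753906.
Step 5: alpha = 0.05. fail to reject H0.

n_eff = 10, pos = 4, neg = 6, p = 0.753906, fail to reject H0.


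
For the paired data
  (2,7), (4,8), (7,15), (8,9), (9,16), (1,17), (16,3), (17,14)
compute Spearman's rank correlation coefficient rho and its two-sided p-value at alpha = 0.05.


Step 1: Rank x and y separately (midranks; no ties here).
rank(x): 2->2, 4->3, 7->4, 8->5, 9->6, 1->1, 16->7, 17->8
rank(y): 7->2, 8->3, 15->6, 9->4, 16->7, 17->8, 3->1, 14->5
Step 2: d_i = R_x(i) - R_y(i); compute d_i^2.
  (2-2)^2=0, (3-3)^2=0, (4-6)^2=4, (5-4)^2=1, (6-7)^2=1, (1-8)^2=49, (7-1)^2=36, (8-5)^2=9
sum(d^2) = 100.
Step 3: rho = 1 - 6*100 / (8*(8^2 - 1)) = 1 - 600/504 = -0.190476.
Step 4: Under H0, t = rho * sqrt((n-2)/(1-rho^2)) = -0.4753 ~ t(6).
Step 5: Two-sided p-value from the t-distribution with 6 df = 0.651401.
Step 6: alpha = 0.05. fail to reject H0.

rho = -0.1905, p = 0.651401, fail to reject H0 at alpha = 0.05.


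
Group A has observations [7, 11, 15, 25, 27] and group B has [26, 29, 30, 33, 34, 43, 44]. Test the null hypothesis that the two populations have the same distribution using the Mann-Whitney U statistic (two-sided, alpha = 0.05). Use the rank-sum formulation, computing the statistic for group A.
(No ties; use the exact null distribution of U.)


Step 1: Combine and sort all 12 observations; assign midranks.
sorted (value, group): (7,X), (11,X), (15,X), (25,X), (26,Y), (27,X), (29,Y), (30,Y), (33,Y), (34,Y), (43,Y), (44,Y)
ranks: 7->1, 11->2, 15->3, 25->4, 26->5, 27->6, 29->7, 30->8, 33->9, 34->10, 43->11, 44->12
Step 2: Rank sum for X: R1 = 1 + 2 + 3 + 4 + 6 = 16.
Step 3: U_X = R1 - n1(n1+1)/2 = 16 - 5*6/2 = 16 - 15 = 1.
       U_Y = n1*n2 - U_X = 35 - 1 = 34.
Step 4: No ties, so the exact null distribution of U (based on enumerating the C(12,5) = 792 equally likely rank assignments) gives the two-sided p-value.
Step 5: p-value = 0.005051; compare to alpha = 0.05. reject H0.

U_X = 1, p = 0.005051, reject H0 at alpha = 0.05.
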